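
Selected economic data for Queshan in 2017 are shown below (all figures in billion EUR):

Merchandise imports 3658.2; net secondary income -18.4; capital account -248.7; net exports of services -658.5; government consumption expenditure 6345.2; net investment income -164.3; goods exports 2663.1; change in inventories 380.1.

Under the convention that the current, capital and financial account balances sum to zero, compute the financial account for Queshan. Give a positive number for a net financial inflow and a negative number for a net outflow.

2085.0

Goods balance = 2663.1 - 3658.2 = -995.1
Services balance = -658.5
Trade balance (goods + services) = -995.1 + (-658.5) = -1653.6
Net primary income = -164.3
Net secondary income = -18.4
Current account = -1653.6 + (-164.3) + (-18.4) = -1836.3
Financial account = -(-1836.3 + (-248.7)) = 2085.0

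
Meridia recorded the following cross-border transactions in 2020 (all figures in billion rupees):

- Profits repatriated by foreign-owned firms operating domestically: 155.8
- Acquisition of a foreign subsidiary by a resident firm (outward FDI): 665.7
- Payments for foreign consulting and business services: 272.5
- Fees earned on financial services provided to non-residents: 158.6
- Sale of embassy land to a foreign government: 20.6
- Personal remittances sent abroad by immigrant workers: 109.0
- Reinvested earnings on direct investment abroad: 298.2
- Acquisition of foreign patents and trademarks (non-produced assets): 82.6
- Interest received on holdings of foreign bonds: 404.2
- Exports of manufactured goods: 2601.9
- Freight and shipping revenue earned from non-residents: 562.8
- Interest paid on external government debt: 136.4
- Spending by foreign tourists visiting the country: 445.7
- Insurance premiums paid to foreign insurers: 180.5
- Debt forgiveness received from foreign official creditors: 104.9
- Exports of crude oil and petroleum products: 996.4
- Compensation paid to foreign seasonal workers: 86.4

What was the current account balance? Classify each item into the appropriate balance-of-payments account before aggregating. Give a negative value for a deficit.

4527.2

Goods: 996.4 + 2601.9 = 3598.3
Services: -180.5 + 445.7 + 562.8 + 158.6 - 272.5 = 714.1
Primary income: 298.2 - 155.8 - 136.4 + 404.2 - 86.4 = 323.8
Secondary income: -109.0
Current account = 3598.3 + 714.1 + 323.8 + (-109.0) = 4527.2
(Excluded from the current account — financial account: acquisition of a foreign subsidiary by a resident firm (outward FDI) 665.7; capital account: sale of embassy land to a foreign government 20.6, acquisition of foreign patents and trademarks (non-produced assets) 82.6, debt forgiveness received from foreign official creditors 104.9.)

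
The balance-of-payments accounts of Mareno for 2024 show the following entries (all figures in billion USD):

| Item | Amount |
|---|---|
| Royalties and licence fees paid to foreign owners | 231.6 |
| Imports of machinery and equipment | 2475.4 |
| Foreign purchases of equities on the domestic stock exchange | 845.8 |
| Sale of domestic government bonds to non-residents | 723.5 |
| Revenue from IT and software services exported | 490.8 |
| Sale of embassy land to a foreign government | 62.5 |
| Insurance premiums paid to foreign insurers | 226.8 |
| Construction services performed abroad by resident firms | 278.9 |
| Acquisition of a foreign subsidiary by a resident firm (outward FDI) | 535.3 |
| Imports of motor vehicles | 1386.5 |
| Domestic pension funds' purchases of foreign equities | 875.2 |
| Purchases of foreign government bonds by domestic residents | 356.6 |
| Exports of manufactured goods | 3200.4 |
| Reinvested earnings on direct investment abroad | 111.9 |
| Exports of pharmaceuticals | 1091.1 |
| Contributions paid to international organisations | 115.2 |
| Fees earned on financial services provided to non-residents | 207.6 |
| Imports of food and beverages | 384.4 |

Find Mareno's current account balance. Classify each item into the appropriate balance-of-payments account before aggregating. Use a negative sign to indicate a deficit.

Goods: -1386.5 - 2475.4 + 3200.4 - 384.4 + 1091.1 = 45.2
Services: 207.6 - 226.8 - 231.6 + 278.9 + 490.8 = 518.9
Primary income: 111.9
Secondary income: -115.2
Current account = 45.2 + 518.9 + 111.9 + (-115.2) = 560.8
(Excluded from the current account — financial account: foreign purchases of equities on the domestic stock exchange 845.8, sale of domestic government bonds to non-residents 723.5, acquisition of a foreign subsidiary by a resident firm (outward FDI) 535.3, domestic pension funds' purchases of foreign equities 875.2, purchases of foreign government bonds by domestic residents 356.6; capital account: sale of embassy land to a foreign government 62.5.)

560.8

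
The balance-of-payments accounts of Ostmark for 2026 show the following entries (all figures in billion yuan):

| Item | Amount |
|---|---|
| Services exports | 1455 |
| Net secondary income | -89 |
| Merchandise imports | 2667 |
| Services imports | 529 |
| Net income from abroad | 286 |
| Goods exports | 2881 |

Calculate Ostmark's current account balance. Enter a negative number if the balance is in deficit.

Goods balance = 2881 - 2667 = 214
Services balance = 1455 - 529 = 926
Trade balance (goods + services) = 214 + 926 = 1140
Net primary income = 286
Net secondary income = -89
Current account = 1140 + 286 + (-89) = 1337

1337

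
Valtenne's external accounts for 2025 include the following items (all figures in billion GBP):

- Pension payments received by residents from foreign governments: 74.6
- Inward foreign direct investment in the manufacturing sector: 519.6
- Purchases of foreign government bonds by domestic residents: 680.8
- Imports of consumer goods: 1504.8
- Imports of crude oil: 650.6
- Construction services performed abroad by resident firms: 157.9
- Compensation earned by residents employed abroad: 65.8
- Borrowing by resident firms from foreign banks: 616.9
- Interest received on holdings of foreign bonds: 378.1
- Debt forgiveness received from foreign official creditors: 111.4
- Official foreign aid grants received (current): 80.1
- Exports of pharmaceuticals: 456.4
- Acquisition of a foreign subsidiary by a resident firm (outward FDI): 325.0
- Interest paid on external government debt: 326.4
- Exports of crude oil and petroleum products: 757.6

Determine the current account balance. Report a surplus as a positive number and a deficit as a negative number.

-511.3

Goods: -650.6 + 456.4 - 1504.8 + 757.6 = -941.4
Services: 157.9
Primary income: 65.8 + 378.1 - 326.4 = 117.5
Secondary income: 74.6 + 80.1 = 154.7
Current account = (-941.4) + 157.9 + 117.5 + 154.7 = -511.3
(Excluded from the current account — financial account: inward foreign direct investment in the manufacturing sector 519.6, purchases of foreign government bonds by domestic residents 680.8, borrowing by resident firms from foreign banks 616.9, acquisition of a foreign subsidiary by a resident firm (outward FDI) 325.0; capital account: debt forgiveness received from foreign official creditors 111.4.)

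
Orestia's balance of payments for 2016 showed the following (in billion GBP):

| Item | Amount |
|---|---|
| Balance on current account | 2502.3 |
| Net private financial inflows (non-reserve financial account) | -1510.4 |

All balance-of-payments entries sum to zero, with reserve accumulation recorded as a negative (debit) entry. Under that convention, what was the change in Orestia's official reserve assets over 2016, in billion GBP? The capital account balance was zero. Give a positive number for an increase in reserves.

991.9

Official reserve transactions balance = -(2502.3 + (-1510.4)) = -991.9
An accumulation of reserves is recorded as a debit (negative entry), so the change in the stock of reserves is the negative of that balance.
Change in official reserves = -(-991.9) = 991.9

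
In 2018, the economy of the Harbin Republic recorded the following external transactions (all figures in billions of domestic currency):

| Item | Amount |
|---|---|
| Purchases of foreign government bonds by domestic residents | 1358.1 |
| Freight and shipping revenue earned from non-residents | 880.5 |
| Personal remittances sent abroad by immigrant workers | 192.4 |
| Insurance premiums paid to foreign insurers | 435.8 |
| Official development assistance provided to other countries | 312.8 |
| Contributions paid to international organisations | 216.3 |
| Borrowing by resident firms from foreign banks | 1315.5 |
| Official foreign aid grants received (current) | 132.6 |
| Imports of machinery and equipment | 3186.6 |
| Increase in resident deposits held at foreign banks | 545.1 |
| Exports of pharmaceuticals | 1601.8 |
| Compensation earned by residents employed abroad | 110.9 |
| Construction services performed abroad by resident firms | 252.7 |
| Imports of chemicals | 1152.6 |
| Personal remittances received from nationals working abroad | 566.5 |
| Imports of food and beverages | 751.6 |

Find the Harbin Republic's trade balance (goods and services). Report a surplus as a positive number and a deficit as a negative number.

Goods: 1601.8 - 1152.6 - 751.6 - 3186.6 = -3489.0
Services: 880.5 + 252.7 - 435.8 = 697.4
Trade balance = -3489.0 + 697.4 = -2791.6
(Excluded from the trade balance — financial account: purchases of foreign government bonds by domestic residents 1358.1, borrowing by resident firms from foreign banks 1315.5, increase in resident deposits held at foreign banks 545.1; secondary income: personal remittances sent abroad by immigrant workers 192.4, official development assistance provided to other countries 312.8, contributions paid to international organisations 216.3, official foreign aid grants received (current) 132.6, personal remittances received from nationals working abroad 566.5; primary income: compensation earned by residents employed abroad 110.9.)

-2791.6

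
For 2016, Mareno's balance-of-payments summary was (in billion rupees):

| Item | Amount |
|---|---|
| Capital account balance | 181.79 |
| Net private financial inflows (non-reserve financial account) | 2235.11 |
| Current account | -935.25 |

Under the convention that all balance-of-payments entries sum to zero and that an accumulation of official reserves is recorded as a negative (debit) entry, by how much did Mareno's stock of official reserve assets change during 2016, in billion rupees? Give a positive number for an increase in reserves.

Official reserve transactions balance = -((-935.25) + 181.79 + 2235.11) = -1481.65
An accumulation of reserves is recorded as a debit (negative entry), so the change in the stock of reserves is the negative of that balance.
Change in official reserves = -(-1481.65) = 1481.65

1481.65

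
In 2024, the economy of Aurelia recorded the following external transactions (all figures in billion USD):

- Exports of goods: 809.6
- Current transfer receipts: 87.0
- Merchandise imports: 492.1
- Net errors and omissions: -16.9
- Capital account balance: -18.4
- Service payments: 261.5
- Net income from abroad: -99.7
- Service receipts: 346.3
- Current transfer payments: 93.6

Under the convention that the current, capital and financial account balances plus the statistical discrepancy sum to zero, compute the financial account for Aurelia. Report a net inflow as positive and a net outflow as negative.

-260.7

Goods balance = 809.6 - 492.1 = 317.5
Services balance = 346.3 - 261.5 = 84.8
Trade balance (goods + services) = 317.5 + 84.8 = 402.3
Net primary income = -99.7
Net secondary income = 87.0 - 93.6 = -6.6
Current account = 402.3 + (-99.7) + (-6.6) = 296.0
Financial account = -(296.0 + (-18.4) + (-16.9)) = -260.7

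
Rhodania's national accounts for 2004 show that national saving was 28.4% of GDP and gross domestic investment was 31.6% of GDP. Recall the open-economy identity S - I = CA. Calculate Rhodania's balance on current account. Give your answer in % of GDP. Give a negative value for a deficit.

-3.2

CA = S - I = 28.4 - 31.6 = -3.2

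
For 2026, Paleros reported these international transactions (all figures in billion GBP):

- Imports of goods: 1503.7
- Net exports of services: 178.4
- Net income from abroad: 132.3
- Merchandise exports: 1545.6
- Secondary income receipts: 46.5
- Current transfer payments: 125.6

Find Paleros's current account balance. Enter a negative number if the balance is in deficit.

Goods balance = 1545.6 - 1503.7 = 41.9
Services balance = 178.4
Trade balance (goods + services) = 41.9 + 178.4 = 220.3
Net primary income = 132.3
Net secondary income = 46.5 - 125.6 = -79.1
Current account = 220.3 + 132.3 + (-79.1) = 273.5

273.5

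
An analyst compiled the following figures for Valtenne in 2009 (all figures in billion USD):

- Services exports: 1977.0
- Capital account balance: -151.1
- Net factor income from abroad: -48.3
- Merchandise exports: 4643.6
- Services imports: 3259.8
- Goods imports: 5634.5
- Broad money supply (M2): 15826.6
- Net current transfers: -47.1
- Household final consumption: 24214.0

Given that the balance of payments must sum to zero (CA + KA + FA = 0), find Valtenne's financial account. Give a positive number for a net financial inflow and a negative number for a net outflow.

2520.2

Goods balance = 4643.6 - 5634.5 = -990.9
Services balance = 1977.0 - 3259.8 = -1282.8
Trade balance (goods + services) = -990.9 + (-1282.8) = -2273.7
Net primary income = -48.3
Net secondary income = -47.1
Current account = -2273.7 + (-48.3) + (-47.1) = -2369.1
Financial account = -(-2369.1 + (-151.1)) = 2520.2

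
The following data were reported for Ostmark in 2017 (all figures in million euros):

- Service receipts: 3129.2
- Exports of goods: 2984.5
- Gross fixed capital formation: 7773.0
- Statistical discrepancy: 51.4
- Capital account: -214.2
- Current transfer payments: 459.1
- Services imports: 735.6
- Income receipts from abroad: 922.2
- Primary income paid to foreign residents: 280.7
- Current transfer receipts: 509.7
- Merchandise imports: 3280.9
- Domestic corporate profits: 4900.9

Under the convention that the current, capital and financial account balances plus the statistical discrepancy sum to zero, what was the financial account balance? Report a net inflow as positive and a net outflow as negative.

-2626.5

Goods balance = 2984.5 - 3280.9 = -296.4
Services balance = 3129.2 - 735.6 = 2393.6
Trade balance (goods + services) = -296.4 + 2393.6 = 2097.2
Net primary income = 922.2 - 280.7 = 641.5
Net secondary income = 509.7 - 459.1 = 50.6
Current account = 2097.2 + 641.5 + 50.6 = 2789.3
Financial account = -(2789.3 + (-214.2) + 51.4) = -2626.5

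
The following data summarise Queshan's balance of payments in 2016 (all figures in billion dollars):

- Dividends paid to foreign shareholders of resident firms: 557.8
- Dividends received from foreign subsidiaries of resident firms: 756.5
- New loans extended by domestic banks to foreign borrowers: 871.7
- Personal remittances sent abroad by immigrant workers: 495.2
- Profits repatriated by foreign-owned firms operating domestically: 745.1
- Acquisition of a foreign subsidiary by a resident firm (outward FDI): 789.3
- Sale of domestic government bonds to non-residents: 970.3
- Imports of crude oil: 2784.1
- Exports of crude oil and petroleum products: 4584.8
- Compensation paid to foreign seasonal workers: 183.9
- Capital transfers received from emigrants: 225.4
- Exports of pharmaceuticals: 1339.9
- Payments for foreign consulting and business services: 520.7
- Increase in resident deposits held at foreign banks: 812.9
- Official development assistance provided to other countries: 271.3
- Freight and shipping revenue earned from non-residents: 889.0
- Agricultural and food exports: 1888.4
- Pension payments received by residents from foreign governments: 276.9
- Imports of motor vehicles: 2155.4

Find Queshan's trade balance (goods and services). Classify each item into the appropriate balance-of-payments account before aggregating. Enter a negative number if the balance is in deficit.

3241.9

Goods: 4584.8 + 1339.9 - 2784.1 + 1888.4 - 2155.4 = 2873.6
Services: -520.7 + 889.0 = 368.3
Trade balance = 2873.6 + 368.3 = 3241.9
(Excluded from the trade balance — primary income: dividends paid to foreign shareholders of resident firms 557.8, dividends received from foreign subsidiaries of resident firms 756.5, profits repatriated by foreign-owned firms operating domestically 745.1, compensation paid to foreign seasonal workers 183.9; financial account: new loans extended by domestic banks to foreign borrowers 871.7, acquisition of a foreign subsidiary by a resident firm (outward FDI) 789.3, sale of domestic government bonds to non-residents 970.3, increase in resident deposits held at foreign banks 812.9; secondary income: personal remittances sent abroad by immigrant workers 495.2, official development assistance provided to other countries 271.3, pension payments received by residents from foreign governments 276.9; capital account: capital transfers received from emigrants 225.4.)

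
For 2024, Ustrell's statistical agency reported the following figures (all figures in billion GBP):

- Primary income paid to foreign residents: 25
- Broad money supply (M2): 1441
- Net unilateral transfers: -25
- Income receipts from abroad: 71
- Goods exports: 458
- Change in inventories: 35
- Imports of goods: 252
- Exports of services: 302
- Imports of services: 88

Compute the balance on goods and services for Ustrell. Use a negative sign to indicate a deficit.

420

Goods balance = 458 - 252 = 206
Services balance = 302 - 88 = 214
Trade balance (goods + services) = 206 + 214 = 420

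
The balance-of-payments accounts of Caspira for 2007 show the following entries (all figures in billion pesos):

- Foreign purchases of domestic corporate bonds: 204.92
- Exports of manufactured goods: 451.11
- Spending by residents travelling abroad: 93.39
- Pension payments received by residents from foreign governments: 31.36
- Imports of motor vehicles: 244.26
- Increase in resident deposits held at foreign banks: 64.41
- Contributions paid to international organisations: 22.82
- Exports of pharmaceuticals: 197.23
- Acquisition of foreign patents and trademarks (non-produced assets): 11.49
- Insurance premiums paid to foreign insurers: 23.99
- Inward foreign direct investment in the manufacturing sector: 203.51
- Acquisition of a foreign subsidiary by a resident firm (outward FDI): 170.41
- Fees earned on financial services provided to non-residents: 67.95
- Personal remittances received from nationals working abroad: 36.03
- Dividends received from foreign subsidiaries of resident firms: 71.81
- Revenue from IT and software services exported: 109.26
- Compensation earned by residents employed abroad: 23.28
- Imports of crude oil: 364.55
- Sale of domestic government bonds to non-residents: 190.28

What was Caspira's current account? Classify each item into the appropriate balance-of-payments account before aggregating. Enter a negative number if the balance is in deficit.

239.02

Goods: -244.26 + 451.11 + 197.23 - 364.55 = 39.53
Services: 109.26 - 93.39 + 67.95 - 23.99 = 59.83
Primary income: 71.81 + 23.28 = 95.09
Secondary income: 36.03 + 31.36 - 22.82 = 44.57
Current account = 39.53 + 59.83 + 95.09 + 44.57 = 239.02
(Excluded from the current account — financial account: foreign purchases of domestic corporate bonds 204.92, increase in resident deposits held at foreign banks 64.41, inward foreign direct investment in the manufacturing sector 203.51, acquisition of a foreign subsidiary by a resident firm (outward FDI) 170.41, sale of domestic government bonds to non-residents 190.28; capital account: acquisition of foreign patents and trademarks (non-produced assets) 11.49.)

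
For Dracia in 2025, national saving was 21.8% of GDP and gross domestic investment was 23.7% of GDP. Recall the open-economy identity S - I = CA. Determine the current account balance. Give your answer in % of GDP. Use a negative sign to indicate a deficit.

CA = S - I = 21.8 - 23.7 = -1.9

-1.9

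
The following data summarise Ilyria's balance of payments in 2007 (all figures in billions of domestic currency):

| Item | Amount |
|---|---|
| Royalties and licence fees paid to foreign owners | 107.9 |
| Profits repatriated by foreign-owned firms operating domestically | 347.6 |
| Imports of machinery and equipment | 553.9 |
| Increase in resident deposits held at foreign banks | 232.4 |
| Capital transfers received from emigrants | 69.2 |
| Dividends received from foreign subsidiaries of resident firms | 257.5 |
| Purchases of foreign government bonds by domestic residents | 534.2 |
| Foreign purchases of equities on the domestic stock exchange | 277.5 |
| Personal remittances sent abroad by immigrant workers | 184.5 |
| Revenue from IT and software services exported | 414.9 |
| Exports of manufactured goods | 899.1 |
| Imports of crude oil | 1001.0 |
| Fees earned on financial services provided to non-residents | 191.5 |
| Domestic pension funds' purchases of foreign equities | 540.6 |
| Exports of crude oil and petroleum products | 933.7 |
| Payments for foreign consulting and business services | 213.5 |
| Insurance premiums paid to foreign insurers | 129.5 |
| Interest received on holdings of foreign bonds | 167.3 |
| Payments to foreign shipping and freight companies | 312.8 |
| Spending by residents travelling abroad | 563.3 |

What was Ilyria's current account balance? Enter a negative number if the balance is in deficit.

Goods: 933.7 - 553.9 + 899.1 - 1001.0 = 277.9
Services: 191.5 - 107.9 - 312.8 + 414.9 - 563.3 - 129.5 - 213.5 = -720.6
Primary income: 167.3 + 257.5 - 347.6 = 77.2
Secondary income: -184.5
Current account = 277.9 + (-720.6) + 77.2 + (-184.5) = -550.0
(Excluded from the current account — financial account: increase in resident deposits held at foreign banks 232.4, purchases of foreign government bonds by domestic residents 534.2, foreign purchases of equities on the domestic stock exchange 277.5, domestic pension funds' purchases of foreign equities 540.6; capital account: capital transfers received from emigrants 69.2.)

-550.0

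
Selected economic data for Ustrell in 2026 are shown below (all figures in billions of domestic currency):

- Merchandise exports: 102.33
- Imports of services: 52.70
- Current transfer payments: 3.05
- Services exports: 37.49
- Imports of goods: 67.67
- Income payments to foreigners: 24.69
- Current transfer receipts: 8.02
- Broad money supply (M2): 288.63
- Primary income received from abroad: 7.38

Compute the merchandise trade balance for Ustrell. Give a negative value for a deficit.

Goods balance = 102.33 - 67.67 = 34.66

34.66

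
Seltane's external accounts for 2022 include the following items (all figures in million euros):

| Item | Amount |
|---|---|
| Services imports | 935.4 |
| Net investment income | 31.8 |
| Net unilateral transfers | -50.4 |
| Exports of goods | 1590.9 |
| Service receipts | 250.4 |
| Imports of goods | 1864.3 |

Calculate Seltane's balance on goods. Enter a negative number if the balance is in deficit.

-273.4

Goods balance = 1590.9 - 1864.3 = -273.4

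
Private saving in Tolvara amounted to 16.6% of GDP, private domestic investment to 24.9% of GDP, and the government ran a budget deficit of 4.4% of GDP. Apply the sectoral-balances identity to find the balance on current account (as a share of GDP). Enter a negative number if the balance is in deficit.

-12.7

By the sectoral-balances identity, CA = (S_private - I) + (T - G).
Private balance = 16.6 - 24.9 = -8.3
Government balance (T - G) = -4.4
CA = -8.3 + (-4.4) = -12.7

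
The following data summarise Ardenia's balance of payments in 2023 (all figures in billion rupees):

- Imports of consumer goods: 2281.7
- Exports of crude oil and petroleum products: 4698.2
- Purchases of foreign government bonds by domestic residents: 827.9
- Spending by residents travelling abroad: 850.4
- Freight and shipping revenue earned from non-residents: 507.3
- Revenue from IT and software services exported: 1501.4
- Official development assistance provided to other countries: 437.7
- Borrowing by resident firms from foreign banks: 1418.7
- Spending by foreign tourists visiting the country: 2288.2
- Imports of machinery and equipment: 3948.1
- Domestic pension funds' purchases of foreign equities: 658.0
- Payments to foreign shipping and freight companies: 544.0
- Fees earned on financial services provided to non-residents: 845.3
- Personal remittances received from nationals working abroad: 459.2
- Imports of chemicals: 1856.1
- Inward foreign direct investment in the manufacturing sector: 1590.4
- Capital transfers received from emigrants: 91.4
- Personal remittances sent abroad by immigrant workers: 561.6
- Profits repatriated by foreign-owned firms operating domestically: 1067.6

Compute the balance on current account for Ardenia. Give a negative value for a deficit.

Goods: -2281.7 - 3948.1 - 1856.1 + 4698.2 = -3387.7
Services: 1501.4 + 2288.2 - 544.0 + 507.3 - 850.4 + 845.3 = 3747.8
Primary income: -1067.6
Secondary income: -561.6 + 459.2 - 437.7 = -540.1
Current account = (-3387.7) + 3747.8 + (-1067.6) + (-540.1) = -1247.6
(Excluded from the current account — financial account: purchases of foreign government bonds by domestic residents 827.9, borrowing by resident firms from foreign banks 1418.7, domestic pension funds' purchases of foreign equities 658.0, inward foreign direct investment in the manufacturing sector 1590.4; capital account: capital transfers received from emigrants 91.4.)

-1247.6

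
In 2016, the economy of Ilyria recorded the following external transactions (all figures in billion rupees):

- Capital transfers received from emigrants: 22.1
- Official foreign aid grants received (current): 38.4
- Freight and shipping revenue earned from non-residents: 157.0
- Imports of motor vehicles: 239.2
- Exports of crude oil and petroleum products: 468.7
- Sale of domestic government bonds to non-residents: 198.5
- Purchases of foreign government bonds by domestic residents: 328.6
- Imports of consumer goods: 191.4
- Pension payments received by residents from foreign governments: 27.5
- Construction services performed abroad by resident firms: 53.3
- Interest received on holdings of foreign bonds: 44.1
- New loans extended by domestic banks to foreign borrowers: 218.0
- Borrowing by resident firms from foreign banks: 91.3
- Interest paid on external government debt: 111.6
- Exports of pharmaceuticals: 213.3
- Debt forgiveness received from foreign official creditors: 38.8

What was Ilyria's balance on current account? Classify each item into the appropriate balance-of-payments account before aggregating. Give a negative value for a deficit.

460.1

Goods: 213.3 + 468.7 - 239.2 - 191.4 = 251.4
Services: 157.0 + 53.3 = 210.3
Primary income: -111.6 + 44.1 = -67.5
Secondary income: 38.4 + 27.5 = 65.9
Current account = 251.4 + 210.3 + (-67.5) + 65.9 = 460.1
(Excluded from the current account — capital account: capital transfers received from emigrants 22.1, debt forgiveness received from foreign official creditors 38.8; financial account: sale of domestic government bonds to non-residents 198.5, purchases of foreign government bonds by domestic residents 328.6, new loans extended by domestic banks to foreign borrowers 218.0, borrowing by resident firms from foreign banks 91.3.)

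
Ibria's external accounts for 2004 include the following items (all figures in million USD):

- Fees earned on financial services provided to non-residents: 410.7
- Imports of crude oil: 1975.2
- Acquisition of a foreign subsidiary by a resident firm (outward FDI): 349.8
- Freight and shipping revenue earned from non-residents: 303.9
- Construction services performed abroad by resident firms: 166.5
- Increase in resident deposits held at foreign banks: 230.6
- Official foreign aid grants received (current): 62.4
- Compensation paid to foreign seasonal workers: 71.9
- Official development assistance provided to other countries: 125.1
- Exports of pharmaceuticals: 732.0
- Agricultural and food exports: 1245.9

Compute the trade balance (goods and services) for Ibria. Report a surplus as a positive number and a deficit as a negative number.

883.8

Goods: -1975.2 + 732.0 + 1245.9 = 2.7
Services: 410.7 + 166.5 + 303.9 = 881.1
Trade balance = 2.7 + 881.1 = 883.8
(Excluded from the trade balance — financial account: acquisition of a foreign subsidiary by a resident firm (outward FDI) 349.8, increase in resident deposits held at foreign banks 230.6; secondary income: official foreign aid grants received (current) 62.4, official development assistance provided to other countries 125.1; primary income: compensation paid to foreign seasonal workers 71.9.)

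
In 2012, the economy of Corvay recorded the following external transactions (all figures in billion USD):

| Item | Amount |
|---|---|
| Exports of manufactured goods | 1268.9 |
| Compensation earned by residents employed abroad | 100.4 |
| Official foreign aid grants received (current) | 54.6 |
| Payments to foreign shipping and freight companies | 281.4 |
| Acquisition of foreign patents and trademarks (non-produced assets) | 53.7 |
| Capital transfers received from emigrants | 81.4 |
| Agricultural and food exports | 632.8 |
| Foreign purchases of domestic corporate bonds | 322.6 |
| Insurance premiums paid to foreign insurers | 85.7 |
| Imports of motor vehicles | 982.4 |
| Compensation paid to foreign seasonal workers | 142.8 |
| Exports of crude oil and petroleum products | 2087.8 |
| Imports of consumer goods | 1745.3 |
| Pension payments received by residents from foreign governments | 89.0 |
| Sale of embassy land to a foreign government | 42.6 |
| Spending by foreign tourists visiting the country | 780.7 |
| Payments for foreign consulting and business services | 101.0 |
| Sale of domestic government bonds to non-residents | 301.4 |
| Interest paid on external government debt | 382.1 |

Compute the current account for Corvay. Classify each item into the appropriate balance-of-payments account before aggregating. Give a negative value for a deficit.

1293.5

Goods: -982.4 + 632.8 - 1745.3 + 1268.9 + 2087.8 = 1261.8
Services: -85.7 + 780.7 - 281.4 - 101.0 = 312.6
Primary income: -142.8 - 382.1 + 100.4 = -424.5
Secondary income: 54.6 + 89.0 = 143.6
Current account = 1261.8 + 312.6 + (-424.5) + 143.6 = 1293.5
(Excluded from the current account — capital account: acquisition of foreign patents and trademarks (non-produced assets) 53.7, capital transfers received from emigrants 81.4, sale of embassy land to a foreign government 42.6; financial account: foreign purchases of domestic corporate bonds 322.6, sale of domestic government bonds to non-residents 301.4.)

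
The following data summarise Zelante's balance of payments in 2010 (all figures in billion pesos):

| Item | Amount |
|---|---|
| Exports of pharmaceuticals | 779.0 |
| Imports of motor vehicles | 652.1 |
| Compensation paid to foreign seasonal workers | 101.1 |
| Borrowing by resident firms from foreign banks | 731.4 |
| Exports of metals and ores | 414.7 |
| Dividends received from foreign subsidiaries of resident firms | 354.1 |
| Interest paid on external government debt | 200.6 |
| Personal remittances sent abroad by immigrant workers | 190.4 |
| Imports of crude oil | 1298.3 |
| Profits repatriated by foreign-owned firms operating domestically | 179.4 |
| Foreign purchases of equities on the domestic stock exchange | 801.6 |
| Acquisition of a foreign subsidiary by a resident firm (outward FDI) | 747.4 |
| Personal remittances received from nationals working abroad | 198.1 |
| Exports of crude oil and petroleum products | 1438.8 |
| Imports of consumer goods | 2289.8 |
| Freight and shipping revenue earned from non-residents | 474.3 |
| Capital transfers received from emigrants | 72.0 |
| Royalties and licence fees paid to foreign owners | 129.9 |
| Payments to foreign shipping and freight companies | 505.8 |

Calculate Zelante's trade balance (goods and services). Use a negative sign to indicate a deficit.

Goods: 779.0 - 652.1 - 2289.8 + 414.7 - 1298.3 + 1438.8 = -1607.7
Services: -505.8 - 129.9 + 474.3 = -161.4
Trade balance = -1607.7 + (-161.4) = -1769.1
(Excluded from the trade balance — primary income: compensation paid to foreign seasonal workers 101.1, dividends received from foreign subsidiaries of resident firms 354.1, interest paid on external government debt 200.6, profits repatriated by foreign-owned firms operating domestically 179.4; financial account: borrowing by resident firms from foreign banks 731.4, foreign purchases of equities on the domestic stock exchange 801.6, acquisition of a foreign subsidiary by a resident firm (outward FDI) 747.4; secondary income: personal remittances sent abroad by immigrant workers 190.4, personal remittances received from nationals working abroad 198.1; capital account: capital transfers received from emigrants 72.0.)

-1769.1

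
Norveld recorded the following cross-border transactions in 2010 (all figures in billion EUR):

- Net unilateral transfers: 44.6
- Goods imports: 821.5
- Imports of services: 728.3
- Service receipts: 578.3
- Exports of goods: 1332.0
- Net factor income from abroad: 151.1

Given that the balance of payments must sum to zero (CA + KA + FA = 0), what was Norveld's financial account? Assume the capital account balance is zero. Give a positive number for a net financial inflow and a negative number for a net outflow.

Goods balance = 1332.0 - 821.5 = 510.5
Services balance = 578.3 - 728.3 = -150.0
Trade balance (goods + services) = 510.5 + (-150.0) = 360.5
Net primary income = 151.1
Net secondary income = 44.6
Current account = 360.5 + 151.1 + 44.6 = 556.2
Financial account = -(556.2) = -556.2

-556.2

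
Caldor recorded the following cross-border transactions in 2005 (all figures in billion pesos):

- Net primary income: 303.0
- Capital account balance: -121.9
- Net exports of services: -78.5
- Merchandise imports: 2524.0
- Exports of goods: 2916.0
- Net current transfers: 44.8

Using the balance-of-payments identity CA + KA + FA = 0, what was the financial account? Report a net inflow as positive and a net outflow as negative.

-539.4

Goods balance = 2916.0 - 2524.0 = 392.0
Services balance = -78.5
Trade balance (goods + services) = 392.0 + (-78.5) = 313.5
Net primary income = 303.0
Net secondary income = 44.8
Current account = 313.5 + 303.0 + 44.8 = 661.3
Financial account = -(661.3 + (-121.9)) = -539.4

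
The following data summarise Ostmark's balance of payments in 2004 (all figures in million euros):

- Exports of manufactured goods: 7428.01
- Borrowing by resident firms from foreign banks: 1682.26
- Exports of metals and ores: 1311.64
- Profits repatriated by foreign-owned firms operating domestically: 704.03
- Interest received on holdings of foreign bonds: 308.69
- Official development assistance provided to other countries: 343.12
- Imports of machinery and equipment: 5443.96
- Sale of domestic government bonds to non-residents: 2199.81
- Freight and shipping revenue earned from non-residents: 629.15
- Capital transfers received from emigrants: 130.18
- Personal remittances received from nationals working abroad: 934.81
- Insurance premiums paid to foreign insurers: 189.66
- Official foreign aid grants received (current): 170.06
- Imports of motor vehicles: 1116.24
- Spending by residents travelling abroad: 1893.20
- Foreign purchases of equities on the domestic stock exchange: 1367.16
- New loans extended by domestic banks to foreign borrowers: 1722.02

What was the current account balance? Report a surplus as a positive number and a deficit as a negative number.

1092.15

Goods: 1311.64 - 1116.24 - 5443.96 + 7428.01 = 2179.45
Services: 629.15 - 189.66 - 1893.20 = -1453.71
Primary income: -704.03 + 308.69 = -395.34
Secondary income: -343.12 + 934.81 + 170.06 = 761.75
Current account = 2179.45 + (-1453.71) + (-395.34) + 761.75 = 1092.15
(Excluded from the current account — financial account: borrowing by resident firms from foreign banks 1682.26, sale of domestic government bonds to non-residents 2199.81, foreign purchases of equities on the domestic stock exchange 1367.16, new loans extended by domestic banks to foreign borrowers 1722.02; capital account: capital transfers received from emigrants 130.18.)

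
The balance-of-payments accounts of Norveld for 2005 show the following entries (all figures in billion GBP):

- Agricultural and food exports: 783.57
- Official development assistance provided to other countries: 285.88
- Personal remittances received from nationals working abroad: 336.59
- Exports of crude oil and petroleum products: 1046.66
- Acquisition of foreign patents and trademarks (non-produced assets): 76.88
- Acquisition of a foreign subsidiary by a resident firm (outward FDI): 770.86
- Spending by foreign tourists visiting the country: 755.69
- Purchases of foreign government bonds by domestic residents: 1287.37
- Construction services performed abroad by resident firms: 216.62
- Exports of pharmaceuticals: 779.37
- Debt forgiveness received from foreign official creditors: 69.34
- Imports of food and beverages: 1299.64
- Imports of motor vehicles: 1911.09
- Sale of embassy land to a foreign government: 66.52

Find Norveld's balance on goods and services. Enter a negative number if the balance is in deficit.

371.18

Goods: 783.57 + 779.37 - 1299.64 - 1911.09 + 1046.66 = -601.13
Services: 216.62 + 755.69 = 972.31
Trade balance = -601.13 + 972.31 = 371.18
(Excluded from the trade balance — secondary income: official development assistance provided to other countries 285.88, personal remittances received from nationals working abroad 336.59; capital account: acquisition of foreign patents and trademarks (non-produced assets) 76.88, debt forgiveness received from foreign official creditors 69.34, sale of embassy land to a foreign government 66.52; financial account: acquisition of a foreign subsidiary by a resident firm (outward FDI) 770.86, purchases of foreign government bonds by domestic residents 1287.37.)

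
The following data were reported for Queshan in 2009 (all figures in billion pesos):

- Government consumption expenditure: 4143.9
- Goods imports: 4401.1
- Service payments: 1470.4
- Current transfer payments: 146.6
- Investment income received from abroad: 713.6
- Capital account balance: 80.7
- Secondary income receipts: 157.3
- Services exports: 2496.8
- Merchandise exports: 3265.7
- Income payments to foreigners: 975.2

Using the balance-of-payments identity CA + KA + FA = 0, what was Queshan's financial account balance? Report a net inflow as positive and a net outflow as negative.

279.2

Goods balance = 3265.7 - 4401.1 = -1135.4
Services balance = 2496.8 - 1470.4 = 1026.4
Trade balance (goods + services) = -1135.4 + 1026.4 = -109.0
Net primary income = 713.6 - 975.2 = -261.6
Net secondary income = 157.3 - 146.6 = 10.7
Current account = -109.0 + (-261.6) + 10.7 = -359.9
Financial account = -(-359.9 + 80.7) = 279.2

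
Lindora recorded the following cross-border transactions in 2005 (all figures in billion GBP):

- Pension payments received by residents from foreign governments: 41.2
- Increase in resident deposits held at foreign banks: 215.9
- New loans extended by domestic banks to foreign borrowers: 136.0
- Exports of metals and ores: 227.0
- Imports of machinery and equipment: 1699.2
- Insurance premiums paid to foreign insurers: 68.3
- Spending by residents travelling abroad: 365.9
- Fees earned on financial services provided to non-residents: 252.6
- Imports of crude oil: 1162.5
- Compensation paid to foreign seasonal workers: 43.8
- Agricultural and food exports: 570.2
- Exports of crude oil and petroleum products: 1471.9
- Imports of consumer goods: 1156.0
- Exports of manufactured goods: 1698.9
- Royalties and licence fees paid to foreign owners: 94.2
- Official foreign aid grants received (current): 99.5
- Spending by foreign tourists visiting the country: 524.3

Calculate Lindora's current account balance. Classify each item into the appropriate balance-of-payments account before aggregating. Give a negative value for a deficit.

Goods: -1156.0 + 227.0 + 1698.9 + 570.2 - 1162.5 + 1471.9 - 1699.2 = -49.7
Services: -68.3 - 365.9 + 252.6 - 94.2 + 524.3 = 248.5
Primary income: -43.8
Secondary income: 41.2 + 99.5 = 140.7
Current account = (-49.7) + 248.5 + (-43.8) + 140.7 = 295.7
(Excluded from the current account — financial account: increase in resident deposits held at foreign banks 215.9, new loans extended by domestic banks to foreign borrowers 136.0.)

295.7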